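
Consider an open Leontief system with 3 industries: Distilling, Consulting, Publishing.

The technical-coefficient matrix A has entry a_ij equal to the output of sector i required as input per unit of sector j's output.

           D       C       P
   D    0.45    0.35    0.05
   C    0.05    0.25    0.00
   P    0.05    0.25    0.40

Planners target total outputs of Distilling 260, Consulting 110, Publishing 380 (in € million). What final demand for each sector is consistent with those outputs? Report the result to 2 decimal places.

I − A =
  [   0.55    -0.35    -0.05]
  [  -0.05     0.75     0.00]
  [  -0.05    -0.25     0.60]
d = (I − A) x:
  d_D = (+0.55)·260 + (-0.35)·110 + (-0.05)·380 = 85.50
  d_C = (-0.05)·260 + (+0.75)·110 + (+0.00)·380 = 69.50
  d_P = (-0.05)·260 + (-0.25)·110 + (+0.60)·380 = 187.50

d_D = 85.50, d_C = 69.50, d_P = 187.50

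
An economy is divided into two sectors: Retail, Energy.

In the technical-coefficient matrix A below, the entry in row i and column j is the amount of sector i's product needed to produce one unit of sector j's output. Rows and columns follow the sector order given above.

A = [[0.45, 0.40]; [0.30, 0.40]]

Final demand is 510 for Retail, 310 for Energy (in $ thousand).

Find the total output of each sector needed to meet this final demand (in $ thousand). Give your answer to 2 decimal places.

I − A =
  [   0.55    -0.40]
  [  -0.30     0.60]
det(I−A) = (0.55)(0.60) − (-0.40)(-0.30) = 0.2100
adj(I−A) = [[0.60, 0.40], [0.30, 0.55]]
(I − A)⁻¹ = adj(I−A) / det(I−A) ≈
  [   2.8571     1.9048]
  [   1.4286     2.6190]
x = (I − A)⁻¹ d = adj(I−A)·d / det(I−A), with det(I−A) = 0.2100:
  x_R = (0.60·510 + 0.40·310) / 0.2100 = 430.00 / 0.2100 ≈ 2047.62
  x_E = (0.30·510 + 0.55·310) / 0.2100 = 323.50 / 0.2100 ≈ 1540.48

x_R = 2047.62, x_E = 1540.48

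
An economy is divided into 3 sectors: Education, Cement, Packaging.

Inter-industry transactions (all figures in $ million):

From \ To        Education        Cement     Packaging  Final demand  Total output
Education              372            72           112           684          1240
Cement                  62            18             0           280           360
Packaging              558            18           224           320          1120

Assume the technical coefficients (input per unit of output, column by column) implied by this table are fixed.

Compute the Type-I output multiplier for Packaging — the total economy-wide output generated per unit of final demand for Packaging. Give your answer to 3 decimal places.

Technical coefficients a_ij = z_ij / X_j:
  a_11 = 372/1240 = 0.30, a_21 = 62/1240 = 0.05, a_31 = 558/1240 = 0.45
  a_12 = 72/360 = 0.20, a_22 = 18/360 = 0.05, a_32 = 18/360 = 0.05
  a_13 = 112/1120 = 0.10, a_23 = 0/1120 = 0.00, a_33 = 224/1120 = 0.20
I − A =
  [   0.70    -0.20    -0.10]
  [  -0.05     0.95     0.00]
  [  -0.45    -0.05     0.80]
Cofactors of I−A, C_ij = (−1)^(i+j)·(minor ij) (rows/columns in the sector order above):
  C_11 = (0.95)(0.80) − (0.00)(-0.05) = 0.7600
  C_12 = −[(-0.05)(0.80) − (0.00)(-0.45)] = 0.0400
  C_13 = (-0.05)(-0.05) − (0.95)(-0.45) = 0.4300
  C_21 = −[(-0.20)(0.80) − (-0.10)(-0.05)] = 0.1650
  C_22 = (0.70)(0.80) − (-0.10)(-0.45) = 0.5150
  C_23 = −[(0.70)(-0.05) − (-0.20)(-0.45)] = 0.1250
  C_31 = (-0.20)(0.00) − (-0.10)(0.95) = 0.0950
  C_32 = −[(0.70)(0.00) − (-0.10)(-0.05)] = 0.0050
  C_33 = (0.70)(0.95) − (-0.20)(-0.05) = 0.6550
det(I−A) = Σ_j (I−A)_1j·C_1j = (0.70)(0.7600) + (-0.20)(0.0400) + (-0.10)(0.4300) = 0.4810
adj(I−A) = Cᵀ =
  [ 0.7600   0.1650   0.0950]
  [ 0.0400   0.5150   0.0050]
  [ 0.4300   0.1250   0.6550]
(I − A)⁻¹ = adj(I−A) / det(I−A) ≈
  [   1.5800     0.3430     0.1975]
  [   0.0832     1.0707     0.0104]
  [   0.8940     0.2599     1.3617]
The output multiplier for sector j is the column-j sum of the Leontief inverse (I − A)⁻¹ = adj(I−A) / det(I−A).
Column 3 of adj(I−A): (0.0950, 0.0050, 0.6550); det(I−A) = 0.4810.
m_3 = (0.0950 + 0.0050 + 0.6550) / 0.4810 = 0.755 / 0.4810 ≈ 1.570.

m_3 = 1.570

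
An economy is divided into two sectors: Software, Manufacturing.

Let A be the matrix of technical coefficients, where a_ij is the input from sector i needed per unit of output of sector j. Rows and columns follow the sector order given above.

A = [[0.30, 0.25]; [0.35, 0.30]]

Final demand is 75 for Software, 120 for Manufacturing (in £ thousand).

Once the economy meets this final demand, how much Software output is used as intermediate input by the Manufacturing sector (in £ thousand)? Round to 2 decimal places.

I − A =
  [   0.70    -0.25]
  [  -0.35     0.70]
det(I−A) = (0.70)(0.70) − (-0.25)(-0.35) = 0.4025
adj(I−A) = [[0.70, 0.25], [0.35, 0.70]]
(I − A)⁻¹ = adj(I−A) / det(I−A) ≈
  [   1.7391     0.6211]
  [   0.8696     1.7391]
First solve x = (I − A)⁻¹ d = adj(I−A)·d / det(I−A); in particular x_M = (0.35·75 + 0.70·120) / 0.4025 = 110.25 / 0.4025 ≈ 273.9130.
Intermediate flow from S to M: z_SM = a_SM · x_M = 0.25 × 110.25 / 0.4025 = 27.5625 / 0.4025 ≈ 68.48.

z_SM = 68.48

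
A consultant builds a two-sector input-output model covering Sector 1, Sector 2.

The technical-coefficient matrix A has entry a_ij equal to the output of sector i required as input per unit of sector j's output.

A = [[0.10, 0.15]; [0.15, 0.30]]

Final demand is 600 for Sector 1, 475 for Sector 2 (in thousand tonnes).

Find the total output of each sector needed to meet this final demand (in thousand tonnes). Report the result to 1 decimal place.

I − A =
  [   0.90    -0.15]
  [  -0.15     0.70]
det(I−A) = (0.90)(0.70) − (-0.15)(-0.15) = 0.6075
adj(I−A) = [[0.70, 0.15], [0.15, 0.90]]
(I − A)⁻¹ = adj(I−A) / det(I−A) ≈
  [   1.1523     0.2469]
  [   0.2469     1.4815]
x = (I − A)⁻¹ d = adj(I−A)·d / det(I−A), with det(I−A) = 0.6075:
  x_1 = (0.70·600 + 0.15·475) / 0.6075 = 491.25 / 0.6075 ≈ 808.6
  x_2 = (0.15·600 + 0.90·475) / 0.6075 = 517.50 / 0.6075 ≈ 851.9

x_1 = 808.6, x_2 = 851.9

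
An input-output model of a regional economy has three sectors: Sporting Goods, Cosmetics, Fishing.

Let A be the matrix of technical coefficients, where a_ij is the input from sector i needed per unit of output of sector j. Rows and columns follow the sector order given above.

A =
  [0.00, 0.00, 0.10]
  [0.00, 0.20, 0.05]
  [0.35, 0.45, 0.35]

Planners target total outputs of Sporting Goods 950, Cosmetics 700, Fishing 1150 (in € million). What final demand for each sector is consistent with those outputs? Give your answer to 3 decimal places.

d_S = 835.000, d_C = 502.500, d_F = 100.000

I − A =
  [   1.00     0.00    -0.10]
  [   0.00     0.80    -0.05]
  [  -0.35    -0.45     0.65]
d = (I − A) x:
  d_S = (+1.00)·950 + (+0.00)·700 + (-0.10)·1150 = 835.000
  d_C = (+0.00)·950 + (+0.80)·700 + (-0.05)·1150 = 502.500
  d_F = (-0.35)·950 + (-0.45)·700 + (+0.65)·1150 = 100.000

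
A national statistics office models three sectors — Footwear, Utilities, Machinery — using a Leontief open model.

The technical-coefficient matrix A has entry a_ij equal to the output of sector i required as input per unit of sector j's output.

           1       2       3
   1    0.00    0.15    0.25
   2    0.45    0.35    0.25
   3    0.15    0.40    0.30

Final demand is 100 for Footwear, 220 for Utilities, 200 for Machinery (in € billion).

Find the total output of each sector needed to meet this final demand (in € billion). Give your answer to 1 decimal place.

x_1 = 518.2, x_2 = 1089.2, x_3 = 1019.1

I − A =
  [   1.00    -0.15    -0.25]
  [  -0.45     0.65    -0.25]
  [  -0.15    -0.40     0.70]
Cofactors of I−A, C_ij = (−1)^(i+j)·(minor ij) (rows/columns in the sector order above):
  C_11 = (0.65)(0.70) − (-0.25)(-0.40) = 0.3550
  C_12 = −[(-0.45)(0.70) − (-0.25)(-0.15)] = 0.3525
  C_13 = (-0.45)(-0.40) − (0.65)(-0.15) = 0.2775
  C_21 = −[(-0.15)(0.70) − (-0.25)(-0.40)] = 0.2050
  C_22 = (1.00)(0.70) − (-0.25)(-0.15) = 0.6625
  C_23 = −[(1.00)(-0.40) − (-0.15)(-0.15)] = 0.4225
  C_31 = (-0.15)(-0.25) − (-0.25)(0.65) = 0.2000
  C_32 = −[(1.00)(-0.25) − (-0.25)(-0.45)] = 0.3625
  C_33 = (1.00)(0.65) − (-0.15)(-0.45) = 0.5825
det(I−A) = Σ_j (I−A)_1j·C_1j = (1.00)(0.3550) + (-0.15)(0.3525) + (-0.25)(0.2775) = 0.23275
adj(I−A) = Cᵀ =
  [ 0.3550   0.2050   0.2000]
  [ 0.3525   0.6625   0.3625]
  [ 0.2775   0.4225   0.5825]
(I − A)⁻¹ = adj(I−A) / det(I−A) ≈
  [   1.5252     0.8808     0.8593]
  [   1.5145     2.8464     1.5575]
  [   1.1923     1.8153     2.5027]
x = (I − A)⁻¹ d = adj(I−A)·d / det(I−A), with det(I−A) = 0.23275:
  x_1 = (0.3550·100 + 0.2050·220 + 0.2000·200) / 0.23275 = 120.60 / 0.23275 ≈ 518.2
  x_2 = (0.3525·100 + 0.6625·220 + 0.3625·200) / 0.23275 = 253.50 / 0.23275 ≈ 1089.2
  x_3 = (0.2775·100 + 0.4225·220 + 0.5825·200) / 0.23275 = 237.20 / 0.23275 ≈ 1019.1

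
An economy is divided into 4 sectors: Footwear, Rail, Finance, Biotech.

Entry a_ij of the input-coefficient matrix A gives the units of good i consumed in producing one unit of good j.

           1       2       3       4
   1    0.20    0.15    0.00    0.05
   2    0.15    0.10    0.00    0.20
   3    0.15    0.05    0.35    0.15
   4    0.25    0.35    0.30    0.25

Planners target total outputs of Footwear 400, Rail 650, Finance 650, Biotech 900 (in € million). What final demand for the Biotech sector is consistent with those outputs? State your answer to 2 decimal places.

I − A =
  [   0.80    -0.15     0.00    -0.05]
  [  -0.15     0.90     0.00    -0.20]
  [  -0.15    -0.05     0.65    -0.15]
  [  -0.25    -0.35    -0.30     0.75]
d = (I − A) x:
  d_1 = (+0.80)·400 + (-0.15)·650 + (+0.00)·650 + (-0.05)·900 = 177.50
  d_2 = (-0.15)·400 + (+0.90)·650 + (+0.00)·650 + (-0.20)·900 = 345.00
  d_3 = (-0.15)·400 + (-0.05)·650 + (+0.65)·650 + (-0.15)·900 = 195.00
  d_4 = (-0.25)·400 + (-0.35)·650 + (-0.30)·650 + (+0.75)·900 = 152.50

d_4 = 152.50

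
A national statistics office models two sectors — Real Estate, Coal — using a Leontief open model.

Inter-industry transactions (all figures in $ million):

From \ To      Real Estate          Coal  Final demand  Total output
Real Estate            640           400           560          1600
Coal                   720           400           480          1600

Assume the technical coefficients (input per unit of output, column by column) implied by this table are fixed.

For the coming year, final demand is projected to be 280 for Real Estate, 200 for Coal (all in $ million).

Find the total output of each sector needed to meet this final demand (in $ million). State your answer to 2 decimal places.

x_R = 770.37, x_C = 728.89

Technical coefficients a_ij = z_ij / X_j:
  a_RR = 640/1600 = 0.40, a_CR = 720/1600 = 0.45
  a_RC = 400/1600 = 0.25, a_CC = 400/1600 = 0.25
I − A =
  [   0.60    -0.25]
  [  -0.45     0.75]
det(I−A) = (0.60)(0.75) − (-0.25)(-0.45) = 0.3375
adj(I−A) = [[0.75, 0.25], [0.45, 0.60]]
(I − A)⁻¹ = adj(I−A) / det(I−A) ≈
  [   2.2222     0.7407]
  [   1.3333     1.7778]
x = (I − A)⁻¹ d = adj(I−A)·d / det(I−A), with det(I−A) = 0.3375:
  x_R = (0.75·280 + 0.25·200) / 0.3375 = 260.00 / 0.3375 ≈ 770.37
  x_C = (0.45·280 + 0.60·200) / 0.3375 = 246.00 / 0.3375 ≈ 728.89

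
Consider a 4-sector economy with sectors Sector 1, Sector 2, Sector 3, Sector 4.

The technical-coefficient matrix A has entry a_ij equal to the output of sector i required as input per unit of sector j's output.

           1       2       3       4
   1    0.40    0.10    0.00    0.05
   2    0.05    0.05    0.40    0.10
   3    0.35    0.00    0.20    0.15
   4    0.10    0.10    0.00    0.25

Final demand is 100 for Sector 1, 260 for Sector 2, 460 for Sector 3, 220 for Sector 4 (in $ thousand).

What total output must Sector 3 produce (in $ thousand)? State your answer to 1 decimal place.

x_3 = 791.6

I − A =
  [   0.60    -0.10     0.00    -0.05]
  [  -0.05     0.95    -0.40    -0.10]
  [  -0.35     0.00     0.80    -0.15]
  [  -0.10    -0.10     0.00     0.75]
Compute the cofactors C_ij = (−1)^(i+j)·(3×3 minor ij) of I−A; the adjugate is their transpose:
adj(I−A) = Cᵀ =
  [ 0.556000   0.064000   0.032000   0.052000]
  [ 0.149000   0.356000   0.178000   0.093000]
  [ 0.260875   0.038500   0.411750   0.104875]
  [ 0.094000   0.056000   0.028000   0.438000]
det(I−A) = Σ_j (I−A)_1j·C_1j = (0.60)(0.556000) + (-0.10)(0.149000) + (0.00)(0.260875) + (-0.05)(0.094000) = 0.3140
(I − A)⁻¹ = adj(I−A) / det(I−A) ≈
  [   1.7707     0.2038     0.1019     0.1656]
  [   0.4745     1.1338     0.5669     0.2962]
  [   0.8308     0.1226     1.3113     0.3340]
  [   0.2994     0.1783     0.0892     1.3949]
x = (I − A)⁻¹ d = adj(I−A)·d / det(I−A), with det(I−A) = 0.3140:
  x_1 = (0.556000·100 + 0.064000·260 + 0.032000·460 + 0.052000·220) / 0.3140 = 98.40 / 0.3140 ≈ 313.4
  x_2 = (0.149000·100 + 0.356000·260 + 0.178000·460 + 0.093000·220) / 0.3140 = 209.80 / 0.3140 ≈ 668.2
  x_3 = (0.260875·100 + 0.038500·260 + 0.411750·460 + 0.104875·220) / 0.3140 = 248.575 / 0.3140 ≈ 791.6
  x_4 = (0.094000·100 + 0.056000·260 + 0.028000·460 + 0.438000·220) / 0.3140 = 133.20 / 0.3140 ≈ 424.2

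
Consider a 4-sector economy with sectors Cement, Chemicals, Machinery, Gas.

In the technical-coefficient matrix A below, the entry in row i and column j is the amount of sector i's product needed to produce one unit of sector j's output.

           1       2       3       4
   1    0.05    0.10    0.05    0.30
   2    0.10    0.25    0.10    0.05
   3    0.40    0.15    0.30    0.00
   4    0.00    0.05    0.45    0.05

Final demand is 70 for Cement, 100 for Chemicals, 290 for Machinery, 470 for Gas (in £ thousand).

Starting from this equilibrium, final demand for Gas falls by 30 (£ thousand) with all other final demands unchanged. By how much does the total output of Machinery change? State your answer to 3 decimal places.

I − A =
  [   0.95    -0.10    -0.05    -0.30]
  [  -0.10     0.75    -0.10    -0.05]
  [  -0.40    -0.15     0.70     0.00]
  [   0.00    -0.05    -0.45     0.95]
Compute the cofactors C_ij = (−1)^(i+j)·(3×3 minor ij) of I−A; the adjugate is their transpose:
adj(I−A) = Cᵀ =
  [ 0.479375   0.104375   0.150000   0.156875]
  [ 0.113500   0.558750   0.129875   0.065250]
  [ 0.298250   0.179375   0.663500   0.103625]
  [ 0.147250   0.114375   0.321125   0.457750]
det(I−A) = Σ_j (I−A)_1j·C_1j = (0.95)(0.479375) + (-0.10)(0.113500) + (-0.05)(0.298250) + (-0.30)(0.147250) = 0.38496875
(I − A)⁻¹ = adj(I−A) / det(I−A) ≈
  [   1.2452     0.2711     0.3896     0.4075]
  [   0.2948     1.4514     0.3374     0.1695]
  [   0.7747     0.4659     1.7235     0.2692]
  [   0.3825     0.2971     0.8342     1.1891]
Δx = (I − A)⁻¹ Δd with Δd having -30 in the Gas component and 0 elsewhere.
So Δx_3 = L_34 · (-30), where L_34 = adj(I−A)_34 / det(I−A) = 0.103625 / 0.38496875.
Δx_3 = 0.103625 × (-30) / 0.38496875 = -3.10875 / 0.38496875 ≈ -8.075.

Δx_3 = -8.075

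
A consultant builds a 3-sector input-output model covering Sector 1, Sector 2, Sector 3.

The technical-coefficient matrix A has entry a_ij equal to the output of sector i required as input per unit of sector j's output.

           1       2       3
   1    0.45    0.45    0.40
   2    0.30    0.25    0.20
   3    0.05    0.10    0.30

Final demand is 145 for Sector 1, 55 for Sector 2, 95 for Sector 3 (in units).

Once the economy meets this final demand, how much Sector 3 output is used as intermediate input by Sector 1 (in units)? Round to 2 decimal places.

z_31 = 42.77

I − A =
  [   0.55    -0.45    -0.40]
  [  -0.30     0.75    -0.20]
  [  -0.05    -0.10     0.70]
Cofactors of I−A, C_ij = (−1)^(i+j)·(minor ij) (rows/columns in the sector order above):
  C_11 = (0.75)(0.70) − (-0.20)(-0.10) = 0.5050
  C_12 = −[(-0.30)(0.70) − (-0.20)(-0.05)] = 0.2200
  C_13 = (-0.30)(-0.10) − (0.75)(-0.05) = 0.0675
  C_21 = −[(-0.45)(0.70) − (-0.40)(-0.10)] = 0.3550
  C_22 = (0.55)(0.70) − (-0.40)(-0.05) = 0.3650
  C_23 = −[(0.55)(-0.10) − (-0.45)(-0.05)] = 0.0775
  C_31 = (-0.45)(-0.20) − (-0.40)(0.75) = 0.3900
  C_32 = −[(0.55)(-0.20) − (-0.40)(-0.30)] = 0.2300
  C_33 = (0.55)(0.75) − (-0.45)(-0.30) = 0.2775
det(I−A) = Σ_j (I−A)_1j·C_1j = (0.55)(0.5050) + (-0.45)(0.2200) + (-0.40)(0.0675) = 0.15175
adj(I−A) = Cᵀ =
  [ 0.5050   0.3550   0.3900]
  [ 0.2200   0.3650   0.2300]
  [ 0.0675   0.0775   0.2775]
(I − A)⁻¹ = adj(I−A) / det(I−A) ≈
  [   3.3278     2.3394     2.5700]
  [   1.4498     2.4053     1.5157]
  [   0.4448     0.5107     1.8287]
First solve x = (I − A)⁻¹ d = adj(I−A)·d / det(I−A); in particular x_1 = (0.5050·145 + 0.3550·55 + 0.3900·95) / 0.15175 = 129.80 / 0.15175 ≈ 855.3542.
Intermediate flow from 3 to 1: z_31 = a_31 · x_1 = 0.05 × 129.80 / 0.15175 = 6.49 / 0.15175 ≈ 42.77.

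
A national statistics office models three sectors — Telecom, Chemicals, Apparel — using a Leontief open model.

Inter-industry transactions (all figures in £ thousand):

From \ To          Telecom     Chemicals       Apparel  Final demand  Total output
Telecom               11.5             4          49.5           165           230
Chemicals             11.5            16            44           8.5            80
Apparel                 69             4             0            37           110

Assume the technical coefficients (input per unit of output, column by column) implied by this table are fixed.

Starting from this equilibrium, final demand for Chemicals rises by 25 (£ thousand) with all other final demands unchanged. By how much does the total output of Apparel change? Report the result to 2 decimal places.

Δx_A = 2.51

Technical coefficients a_ij = z_ij / X_j:
  a_TT = 11.5/230 = 0.05, a_CT = 11.5/230 = 0.05, a_AT = 69/230 = 0.30
  a_TC = 4/80 = 0.05, a_CC = 16/80 = 0.20, a_AC = 4/80 = 0.05
  a_TA = 49.5/110 = 0.45, a_CA = 44/110 = 0.40, a_AA = 0/110 = 0.00
I − A =
  [   0.95    -0.05    -0.45]
  [  -0.05     0.80    -0.40]
  [  -0.30    -0.05     1.00]
Cofactors of I−A, C_ij = (−1)^(i+j)·(minor ij) (rows/columns in the sector order above):
  C_11 = (0.80)(1.00) − (-0.40)(-0.05) = 0.7800
  C_12 = −[(-0.05)(1.00) − (-0.40)(-0.30)] = 0.1700
  C_13 = (-0.05)(-0.05) − (0.80)(-0.30) = 0.2425
  C_21 = −[(-0.05)(1.00) − (-0.45)(-0.05)] = 0.0725
  C_22 = (0.95)(1.00) − (-0.45)(-0.30) = 0.8150
  C_23 = −[(0.95)(-0.05) − (-0.05)(-0.30)] = 0.0625
  C_31 = (-0.05)(-0.40) − (-0.45)(0.80) = 0.3800
  C_32 = −[(0.95)(-0.40) − (-0.45)(-0.05)] = 0.4025
  C_33 = (0.95)(0.80) − (-0.05)(-0.05) = 0.7575
det(I−A) = Σ_j (I−A)_1j·C_1j = (0.95)(0.7800) + (-0.05)(0.1700) + (-0.45)(0.2425) = 0.623375
adj(I−A) = Cᵀ =
  [ 0.7800   0.0725   0.3800]
  [ 0.1700   0.8150   0.4025]
  [ 0.2425   0.0625   0.7575]
(I − A)⁻¹ = adj(I−A) / det(I−A) ≈
  [   1.2513     0.1163     0.6096]
  [   0.2727     1.3074     0.6457]
  [   0.3890     0.1003     1.2152]
Δx = (I − A)⁻¹ Δd with Δd having +25 in the Chemicals component and 0 elsewhere.
So Δx_A = L_AC · (+25), where L_AC = adj(I−A)_AC / det(I−A) = 0.0625 / 0.623375.
Δx_A = 0.0625 × (+25) / 0.623375 = 1.5625 / 0.623375 ≈ 2.51.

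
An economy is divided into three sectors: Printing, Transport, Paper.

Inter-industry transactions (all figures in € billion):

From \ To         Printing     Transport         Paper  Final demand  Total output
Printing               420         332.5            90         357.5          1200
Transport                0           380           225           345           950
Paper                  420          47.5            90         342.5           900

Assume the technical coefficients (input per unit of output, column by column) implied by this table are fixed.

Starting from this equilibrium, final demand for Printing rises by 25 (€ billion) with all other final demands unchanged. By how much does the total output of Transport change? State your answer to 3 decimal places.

Technical coefficients a_ij = z_ij / X_j:
  a_11 = 420/1200 = 0.35, a_21 = 0/1200 = 0.00, a_31 = 420/1200 = 0.35
  a_12 = 332.5/950 = 0.35, a_22 = 380/950 = 0.40, a_32 = 47.5/950 = 0.05
  a_13 = 90/900 = 0.10, a_23 = 225/900 = 0.25, a_33 = 90/900 = 0.10
I − A =
  [   0.65    -0.35    -0.10]
  [   0.00     0.60    -0.25]
  [  -0.35    -0.05     0.90]
Cofactors of I−A, C_ij = (−1)^(i+j)·(minor ij) (rows/columns in the sector order above):
  C_11 = (0.60)(0.90) − (-0.25)(-0.05) = 0.5275
  C_12 = −[(0.00)(0.90) − (-0.25)(-0.35)] = 0.0875
  C_13 = (0.00)(-0.05) − (0.60)(-0.35) = 0.2100
  C_21 = −[(-0.35)(0.90) − (-0.10)(-0.05)] = 0.3200
  C_22 = (0.65)(0.90) − (-0.10)(-0.35) = 0.5500
  C_23 = −[(0.65)(-0.05) − (-0.35)(-0.35)] = 0.1550
  C_31 = (-0.35)(-0.25) − (-0.10)(0.60) = 0.1475
  C_32 = −[(0.65)(-0.25) − (-0.10)(0.00)] = 0.1625
  C_33 = (0.65)(0.60) − (-0.35)(0.00) = 0.3900
det(I−A) = Σ_j (I−A)_1j·C_1j = (0.65)(0.5275) + (-0.35)(0.0875) + (-0.10)(0.2100) = 0.29125
adj(I−A) = Cᵀ =
  [ 0.5275   0.3200   0.1475]
  [ 0.0875   0.5500   0.1625]
  [ 0.2100   0.1550   0.3900]
(I − A)⁻¹ = adj(I−A) / det(I−A) ≈
  [   1.8112     1.0987     0.5064]
  [   0.3004     1.8884     0.5579]
  [   0.7210     0.5322     1.3391]
Δx = (I − A)⁻¹ Δd with Δd having +25 in the Printing component and 0 elsewhere.
So Δx_2 = L_21 · (+25), where L_21 = adj(I−A)_21 / det(I−A) = 0.0875 / 0.29125.
Δx_2 = 0.0875 × (+25) / 0.29125 = 2.1875 / 0.29125 ≈ 7.511.

Δx_2 = 7.511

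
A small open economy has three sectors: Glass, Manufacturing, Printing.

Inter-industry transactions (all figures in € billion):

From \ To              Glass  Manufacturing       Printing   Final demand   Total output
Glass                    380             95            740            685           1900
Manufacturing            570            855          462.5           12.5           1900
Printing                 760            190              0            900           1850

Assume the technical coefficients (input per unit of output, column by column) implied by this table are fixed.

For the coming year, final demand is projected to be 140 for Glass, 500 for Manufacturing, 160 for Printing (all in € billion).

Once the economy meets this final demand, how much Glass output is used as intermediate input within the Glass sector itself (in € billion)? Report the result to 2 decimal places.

z_11 = 103.80

Technical coefficients a_ij = z_ij / X_j:
  a_11 = 380/1900 = 0.20, a_21 = 570/1900 = 0.30, a_31 = 760/1900 = 0.40
  a_12 = 95/1900 = 0.05, a_22 = 855/1900 = 0.45, a_32 = 190/1900 = 0.10
  a_13 = 740/1850 = 0.40, a_23 = 462.5/1850 = 0.25, a_33 = 0/1850 = 0.00
I − A =
  [   0.80    -0.05    -0.40]
  [  -0.30     0.55    -0.25]
  [  -0.40    -0.10     1.00]
Cofactors of I−A, C_ij = (−1)^(i+j)·(minor ij) (rows/columns in the sector order above):
  C_11 = (0.55)(1.00) − (-0.25)(-0.10) = 0.5250
  C_12 = −[(-0.30)(1.00) − (-0.25)(-0.40)] = 0.4000
  C_13 = (-0.30)(-0.10) − (0.55)(-0.40) = 0.2500
  C_21 = −[(-0.05)(1.00) − (-0.40)(-0.10)] = 0.0900
  C_22 = (0.80)(1.00) − (-0.40)(-0.40) = 0.6400
  C_23 = −[(0.80)(-0.10) − (-0.05)(-0.40)] = 0.1000
  C_31 = (-0.05)(-0.25) − (-0.40)(0.55) = 0.2325
  C_32 = −[(0.80)(-0.25) − (-0.40)(-0.30)] = 0.3200
  C_33 = (0.80)(0.55) − (-0.05)(-0.30) = 0.4250
det(I−A) = Σ_j (I−A)_1j·C_1j = (0.80)(0.5250) + (-0.05)(0.4000) + (-0.40)(0.2500) = 0.3000
adj(I−A) = Cᵀ =
  [ 0.5250   0.0900   0.2325]
  [ 0.4000   0.6400   0.3200]
  [ 0.2500   0.1000   0.4250]
(I − A)⁻¹ = adj(I−A) / det(I−A) ≈
  [   1.7500     0.3000     0.7750]
  [   1.3333     2.1333     1.0667]
  [   0.8333     0.3333     1.4167]
First solve x = (I − A)⁻¹ d = adj(I−A)·d / det(I−A); in particular x_1 = (0.5250·140 + 0.0900·500 + 0.2325·160) / 0.3000 = 155.70 / 0.3000 = 519.0000.
Intermediate flow from 1 to 1: z_11 = a_11 · x_1 = 0.20 × 155.70 / 0.3000 = 31.14 / 0.3000 = 103.80.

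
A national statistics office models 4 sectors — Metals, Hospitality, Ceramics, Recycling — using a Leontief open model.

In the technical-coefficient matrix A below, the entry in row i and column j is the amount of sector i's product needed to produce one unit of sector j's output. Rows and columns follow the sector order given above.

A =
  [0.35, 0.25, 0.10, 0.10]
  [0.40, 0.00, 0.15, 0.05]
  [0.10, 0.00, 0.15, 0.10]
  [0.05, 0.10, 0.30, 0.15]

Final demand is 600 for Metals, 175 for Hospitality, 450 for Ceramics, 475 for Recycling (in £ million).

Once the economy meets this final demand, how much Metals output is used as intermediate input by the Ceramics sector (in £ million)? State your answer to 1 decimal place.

z_13 = 84.3

I − A =
  [   0.65    -0.25    -0.10    -0.10]
  [  -0.40     1.00    -0.15    -0.05]
  [  -0.10     0.00     0.85    -0.10]
  [  -0.05    -0.10    -0.30     0.85]
Compute the cofactors C_ij = (−1)^(i+j)·(3×3 minor ij) of I−A; the adjugate is their transpose:
adj(I−A) = Cᵀ =
  [ 0.686750   0.182625   0.151625   0.109375]
  [ 0.294125   0.433875   0.138125   0.076375]
  [ 0.093500   0.030000   0.454625   0.066250]
  [ 0.108000   0.072375   0.185625   0.453750]
det(I−A) = Σ_j (I−A)_1j·C_1j = (0.65)(0.686750) + (-0.25)(0.294125) + (-0.10)(0.093500) + (-0.10)(0.108000) = 0.35270625
(I − A)⁻¹ = adj(I−A) / det(I−A) ≈
  [   1.9471     0.5178     0.4299     0.3101]
  [   0.8339     1.2301     0.3916     0.2165]
  [   0.2651     0.0851     1.2890     0.1878]
  [   0.3062     0.2052     0.5263     1.2865]
First solve x = (I − A)⁻¹ d = adj(I−A)·d / det(I−A); in particular x_3 = (0.093500·600 + 0.030000·175 + 0.454625·450 + 0.066250·475) / 0.35270625 = 297.40 / 0.35270625 ≈ 843.195.
Intermediate flow from 1 to 3: z_13 = a_13 · x_3 = 0.10 × 297.40 / 0.35270625 = 29.74 / 0.35270625 ≈ 84.3.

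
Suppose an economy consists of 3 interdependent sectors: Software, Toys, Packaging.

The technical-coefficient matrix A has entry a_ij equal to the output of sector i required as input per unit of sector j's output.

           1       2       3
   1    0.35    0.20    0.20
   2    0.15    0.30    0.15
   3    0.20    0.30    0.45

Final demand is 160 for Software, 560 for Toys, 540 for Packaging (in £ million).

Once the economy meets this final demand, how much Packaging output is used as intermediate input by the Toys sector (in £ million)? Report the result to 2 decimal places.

I − A =
  [   0.65    -0.20    -0.20]
  [  -0.15     0.70    -0.15]
  [  -0.20    -0.30     0.55]
Cofactors of I−A, C_ij = (−1)^(i+j)·(minor ij) (rows/columns in the sector order above):
  C_11 = (0.70)(0.55) − (-0.15)(-0.30) = 0.3400
  C_12 = −[(-0.15)(0.55) − (-0.15)(-0.20)] = 0.1125
  C_13 = (-0.15)(-0.30) − (0.70)(-0.20) = 0.1850
  C_21 = −[(-0.20)(0.55) − (-0.20)(-0.30)] = 0.1700
  C_22 = (0.65)(0.55) − (-0.20)(-0.20) = 0.3175
  C_23 = −[(0.65)(-0.30) − (-0.20)(-0.20)] = 0.2350
  C_31 = (-0.20)(-0.15) − (-0.20)(0.70) = 0.1700
  C_32 = −[(0.65)(-0.15) − (-0.20)(-0.15)] = 0.1275
  C_33 = (0.65)(0.70) − (-0.20)(-0.15) = 0.4250
det(I−A) = Σ_j (I−A)_1j·C_1j = (0.65)(0.3400) + (-0.20)(0.1125) + (-0.20)(0.1850) = 0.1615
adj(I−A) = Cᵀ =
  [ 0.3400   0.1700   0.1700]
  [ 0.1125   0.3175   0.1275]
  [ 0.1850   0.2350   0.4250]
(I − A)⁻¹ = adj(I−A) / det(I−A) ≈
  [   2.1053     1.0526     1.0526]
  [   0.6966     1.9659     0.7895]
  [   1.1455     1.4551     2.6316]
First solve x = (I − A)⁻¹ d = adj(I−A)·d / det(I−A); in particular x_2 = (0.1125·160 + 0.3175·560 + 0.1275·540) / 0.1615 = 264.65 / 0.1615 ≈ 1638.6997.
Intermediate flow from 3 to 2: z_32 = a_32 · x_2 = 0.30 × 264.65 / 0.1615 = 79.395 / 0.1615 ≈ 491.61.

z_32 = 491.61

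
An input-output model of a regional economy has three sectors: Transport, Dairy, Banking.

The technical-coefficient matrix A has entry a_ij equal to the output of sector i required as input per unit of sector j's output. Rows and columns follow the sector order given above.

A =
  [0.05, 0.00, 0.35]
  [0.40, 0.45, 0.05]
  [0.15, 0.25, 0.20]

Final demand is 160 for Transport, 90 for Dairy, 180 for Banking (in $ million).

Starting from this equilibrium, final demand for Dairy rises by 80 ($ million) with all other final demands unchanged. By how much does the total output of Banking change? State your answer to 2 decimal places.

Δx_B = 55.51

I − A =
  [   0.95     0.00    -0.35]
  [  -0.40     0.55    -0.05]
  [  -0.15    -0.25     0.80]
Cofactors of I−A, C_ij = (−1)^(i+j)·(minor ij) (rows/columns in the sector order above):
  C_11 = (0.55)(0.80) − (-0.05)(-0.25) = 0.4275
  C_12 = −[(-0.40)(0.80) − (-0.05)(-0.15)] = 0.3275
  C_13 = (-0.40)(-0.25) − (0.55)(-0.15) = 0.1825
  C_21 = −[(0.00)(0.80) − (-0.35)(-0.25)] = 0.0875
  C_22 = (0.95)(0.80) − (-0.35)(-0.15) = 0.7075
  C_23 = −[(0.95)(-0.25) − (0.00)(-0.15)] = 0.2375
  C_31 = (0.00)(-0.05) − (-0.35)(0.55) = 0.1925
  C_32 = −[(0.95)(-0.05) − (-0.35)(-0.40)] = 0.1875
  C_33 = (0.95)(0.55) − (0.00)(-0.40) = 0.5225
det(I−A) = Σ_j (I−A)_1j·C_1j = (0.95)(0.4275) + (0.00)(0.3275) + (-0.35)(0.1825) = 0.34225
adj(I−A) = Cᵀ =
  [ 0.4275   0.0875   0.1925]
  [ 0.3275   0.7075   0.1875]
  [ 0.1825   0.2375   0.5225]
(I − A)⁻¹ = adj(I−A) / det(I−A) ≈
  [   1.2491     0.2557     0.5625]
  [   0.9569     2.0672     0.5478]
  [   0.5332     0.6939     1.5267]
Δx = (I − A)⁻¹ Δd with Δd having +80 in the Dairy component and 0 elsewhere.
So Δx_B = L_BD · (+80), where L_BD = adj(I−A)_BD / det(I−A) = 0.2375 / 0.34225.
Δx_B = 0.2375 × (+80) / 0.34225 = 19.00 / 0.34225 ≈ 55.51.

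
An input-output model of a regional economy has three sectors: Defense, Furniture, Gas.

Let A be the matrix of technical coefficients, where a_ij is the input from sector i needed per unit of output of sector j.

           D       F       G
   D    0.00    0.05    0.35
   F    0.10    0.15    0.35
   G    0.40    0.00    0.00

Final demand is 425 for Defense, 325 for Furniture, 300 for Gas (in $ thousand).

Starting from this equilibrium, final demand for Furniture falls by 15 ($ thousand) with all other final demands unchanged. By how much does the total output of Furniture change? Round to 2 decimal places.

I − A =
  [   1.00    -0.05    -0.35]
  [  -0.10     0.85    -0.35]
  [  -0.40     0.00     1.00]
Cofactors of I−A, C_ij = (−1)^(i+j)·(minor ij) (rows/columns in the sector order above):
  C_11 = (0.85)(1.00) − (-0.35)(0.00) = 0.8500
  C_12 = −[(-0.10)(1.00) − (-0.35)(-0.40)] = 0.2400
  C_13 = (-0.10)(0.00) − (0.85)(-0.40) = 0.3400
  C_21 = −[(-0.05)(1.00) − (-0.35)(0.00)] = 0.0500
  C_22 = (1.00)(1.00) − (-0.35)(-0.40) = 0.8600
  C_23 = −[(1.00)(0.00) − (-0.05)(-0.40)] = 0.0200
  C_31 = (-0.05)(-0.35) − (-0.35)(0.85) = 0.3150
  C_32 = −[(1.00)(-0.35) − (-0.35)(-0.10)] = 0.3850
  C_33 = (1.00)(0.85) − (-0.05)(-0.10) = 0.8450
det(I−A) = Σ_j (I−A)_1j·C_1j = (1.00)(0.8500) + (-0.05)(0.2400) + (-0.35)(0.3400) = 0.7190
adj(I−A) = Cᵀ =
  [ 0.8500   0.0500   0.3150]
  [ 0.2400   0.8600   0.3850]
  [ 0.3400   0.0200   0.8450]
(I − A)⁻¹ = adj(I−A) / det(I−A) ≈
  [   1.1822     0.0695     0.4381]
  [   0.3338     1.1961     0.5355]
  [   0.4729     0.0278     1.1752]
Δx = (I − A)⁻¹ Δd with Δd having -15 in the Furniture component and 0 elsewhere.
So Δx_F = L_FF · (-15), where L_FF = adj(I−A)_FF / det(I−A) = 0.8600 / 0.7190.
Δx_F = 0.8600 × (-15) / 0.7190 = -12.90 / 0.7190 ≈ -17.94.

Δx_F = -17.94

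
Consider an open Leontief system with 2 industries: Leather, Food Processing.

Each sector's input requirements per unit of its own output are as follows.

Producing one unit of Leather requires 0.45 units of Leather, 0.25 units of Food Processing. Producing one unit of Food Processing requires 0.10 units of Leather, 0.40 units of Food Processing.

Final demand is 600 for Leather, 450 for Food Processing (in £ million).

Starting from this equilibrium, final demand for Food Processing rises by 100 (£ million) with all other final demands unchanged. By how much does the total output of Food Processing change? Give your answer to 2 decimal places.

Δx_F = 180.33

I − A =
  [   0.55    -0.10]
  [  -0.25     0.60]
det(I−A) = (0.55)(0.60) − (-0.10)(-0.25) = 0.3050
adj(I−A) = [[0.60, 0.10], [0.25, 0.55]]
(I − A)⁻¹ = adj(I−A) / det(I−A) ≈
  [   1.9672     0.3279]
  [   0.8197     1.8033]
Δx = (I − A)⁻¹ Δd with Δd having +100 in the Food Processing component and 0 elsewhere.
So Δx_F = L_FF · (+100), where L_FF = adj(I−A)_FF / det(I−A) = 0.55 / 0.3050.
Δx_F = 0.55 × (+100) / 0.3050 = 55.00 / 0.3050 ≈ 180.33.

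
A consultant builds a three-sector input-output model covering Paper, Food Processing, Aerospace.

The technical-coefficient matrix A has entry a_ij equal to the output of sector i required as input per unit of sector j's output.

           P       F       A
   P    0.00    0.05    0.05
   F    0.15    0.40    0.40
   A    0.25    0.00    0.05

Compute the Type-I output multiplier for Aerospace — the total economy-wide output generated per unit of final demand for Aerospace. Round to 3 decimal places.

I − A =
  [   1.00    -0.05    -0.05]
  [  -0.15     0.60    -0.40]
  [  -0.25     0.00     0.95]
Cofactors of I−A, C_ij = (−1)^(i+j)·(minor ij) (rows/columns in the sector order above):
  C_11 = (0.60)(0.95) − (-0.40)(0.00) = 0.5700
  C_12 = −[(-0.15)(0.95) − (-0.40)(-0.25)] = 0.2425
  C_13 = (-0.15)(0.00) − (0.60)(-0.25) = 0.1500
  C_21 = −[(-0.05)(0.95) − (-0.05)(0.00)] = 0.0475
  C_22 = (1.00)(0.95) − (-0.05)(-0.25) = 0.9375
  C_23 = −[(1.00)(0.00) − (-0.05)(-0.25)] = 0.0125
  C_31 = (-0.05)(-0.40) − (-0.05)(0.60) = 0.0500
  C_32 = −[(1.00)(-0.40) − (-0.05)(-0.15)] = 0.4075
  C_33 = (1.00)(0.60) − (-0.05)(-0.15) = 0.5925
det(I−A) = Σ_j (I−A)_1j·C_1j = (1.00)(0.5700) + (-0.05)(0.2425) + (-0.05)(0.1500) = 0.550375
adj(I−A) = Cᵀ =
  [ 0.5700   0.0475   0.0500]
  [ 0.2425   0.9375   0.4075]
  [ 0.1500   0.0125   0.5925]
(I − A)⁻¹ = adj(I−A) / det(I−A) ≈
  [   1.0357     0.0863     0.0908]
  [   0.4406     1.7034     0.7404]
  [   0.2725     0.0227     1.0765]
The output multiplier for sector j is the column-j sum of the Leontief inverse (I − A)⁻¹ = adj(I−A) / det(I−A).
Column A of adj(I−A): (0.0500, 0.4075, 0.5925); det(I−A) = 0.550375.
m_A = (0.0500 + 0.4075 + 0.5925) / 0.550375 = 1.05 / 0.550375 ≈ 1.908.

m_A = 1.908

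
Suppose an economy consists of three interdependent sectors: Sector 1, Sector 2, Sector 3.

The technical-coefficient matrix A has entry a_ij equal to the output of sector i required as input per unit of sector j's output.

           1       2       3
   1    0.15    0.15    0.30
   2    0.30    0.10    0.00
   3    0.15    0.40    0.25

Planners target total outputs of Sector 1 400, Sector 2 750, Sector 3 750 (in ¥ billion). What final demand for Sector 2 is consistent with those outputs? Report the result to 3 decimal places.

I − A =
  [   0.85    -0.15    -0.30]
  [  -0.30     0.90     0.00]
  [  -0.15    -0.40     0.75]
d = (I − A) x:
  d_1 = (+0.85)·400 + (-0.15)·750 + (-0.30)·750 = 2.500
  d_2 = (-0.30)·400 + (+0.90)·750 + (+0.00)·750 = 555.000
  d_3 = (-0.15)·400 + (-0.40)·750 + (+0.75)·750 = 202.500

d_2 = 555.000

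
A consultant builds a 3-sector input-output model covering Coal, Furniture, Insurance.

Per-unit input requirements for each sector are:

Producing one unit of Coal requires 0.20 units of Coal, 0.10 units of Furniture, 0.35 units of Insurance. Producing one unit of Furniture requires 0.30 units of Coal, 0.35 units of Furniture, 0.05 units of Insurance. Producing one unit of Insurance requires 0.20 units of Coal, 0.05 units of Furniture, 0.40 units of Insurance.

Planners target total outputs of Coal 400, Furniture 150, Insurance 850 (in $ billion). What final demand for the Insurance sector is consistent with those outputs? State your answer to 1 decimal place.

d_I = 362.5

I − A =
  [   0.80    -0.30    -0.20]
  [  -0.10     0.65    -0.05]
  [  -0.35    -0.05     0.60]
d = (I − A) x:
  d_C = (+0.80)·400 + (-0.30)·150 + (-0.20)·850 = 105.0
  d_F = (-0.10)·400 + (+0.65)·150 + (-0.05)·850 = 15.0
  d_I = (-0.35)·400 + (-0.05)·150 + (+0.60)·850 = 362.5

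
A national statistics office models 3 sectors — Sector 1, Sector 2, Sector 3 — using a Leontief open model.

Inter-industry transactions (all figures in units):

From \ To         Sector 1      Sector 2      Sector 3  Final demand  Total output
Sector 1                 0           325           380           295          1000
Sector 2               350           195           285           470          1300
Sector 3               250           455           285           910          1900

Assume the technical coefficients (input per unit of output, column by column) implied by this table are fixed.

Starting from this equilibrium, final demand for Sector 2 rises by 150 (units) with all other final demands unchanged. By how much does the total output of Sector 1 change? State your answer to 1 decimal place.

Δx_1 = 81.6

Technical coefficients a_ij = z_ij / X_j:
  a_11 = 0/1000 = 0.00, a_21 = 350/1000 = 0.35, a_31 = 250/1000 = 0.25
  a_12 = 325/1300 = 0.25, a_22 = 195/1300 = 0.15, a_32 = 455/1300 = 0.35
  a_13 = 380/1900 = 0.20, a_23 = 285/1900 = 0.15, a_33 = 285/1900 = 0.15
I − A =
  [   1.00    -0.25    -0.20]
  [  -0.35     0.85    -0.15]
  [  -0.25    -0.35     0.85]
Cofactors of I−A, C_ij = (−1)^(i+j)·(minor ij) (rows/columns in the sector order above):
  C_11 = (0.85)(0.85) − (-0.15)(-0.35) = 0.6700
  C_12 = −[(-0.35)(0.85) − (-0.15)(-0.25)] = 0.3350
  C_13 = (-0.35)(-0.35) − (0.85)(-0.25) = 0.3350
  C_21 = −[(-0.25)(0.85) − (-0.20)(-0.35)] = 0.2825
  C_22 = (1.00)(0.85) − (-0.20)(-0.25) = 0.8000
  C_23 = −[(1.00)(-0.35) − (-0.25)(-0.25)] = 0.4125
  C_31 = (-0.25)(-0.15) − (-0.20)(0.85) = 0.2075
  C_32 = −[(1.00)(-0.15) − (-0.20)(-0.35)] = 0.2200
  C_33 = (1.00)(0.85) − (-0.25)(-0.35) = 0.7625
det(I−A) = Σ_j (I−A)_1j·C_1j = (1.00)(0.6700) + (-0.25)(0.3350) + (-0.20)(0.3350) = 0.51925
adj(I−A) = Cᵀ =
  [ 0.6700   0.2825   0.2075]
  [ 0.3350   0.8000   0.2200]
  [ 0.3350   0.4125   0.7625]
(I − A)⁻¹ = adj(I−A) / det(I−A) ≈
  [   1.2903     0.5441     0.3996]
  [   0.6452     1.5407     0.4237]
  [   0.6452     0.7944     1.4685]
Δx = (I − A)⁻¹ Δd with Δd having +150 in the Sector 2 component and 0 elsewhere.
So Δx_1 = L_12 · (+150), where L_12 = adj(I−A)_12 / det(I−A) = 0.2825 / 0.51925.
Δx_1 = 0.2825 × (+150) / 0.51925 = 42.375 / 0.51925 ≈ 81.6.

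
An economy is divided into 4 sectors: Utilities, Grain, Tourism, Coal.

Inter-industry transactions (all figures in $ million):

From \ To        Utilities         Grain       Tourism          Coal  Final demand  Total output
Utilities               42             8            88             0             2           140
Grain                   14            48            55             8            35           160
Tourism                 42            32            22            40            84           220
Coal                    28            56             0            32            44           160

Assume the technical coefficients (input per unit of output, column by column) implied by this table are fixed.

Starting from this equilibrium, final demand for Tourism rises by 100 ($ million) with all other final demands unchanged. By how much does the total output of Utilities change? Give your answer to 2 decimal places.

Technical coefficients a_ij = z_ij / X_j:
  a_11 = 42/140 = 0.30, a_21 = 14/140 = 0.10, a_31 = 42/140 = 0.30, a_41 = 28/140 = 0.20
  a_12 = 8/160 = 0.05, a_22 = 48/160 = 0.30, a_32 = 32/160 = 0.20, a_42 = 56/160 = 0.35
  a_13 = 88/220 = 0.40, a_23 = 55/220 = 0.25, a_33 = 22/220 = 0.10, a_43 = 0/220 = 0.00
  a_14 = 0/160 = 0.00, a_24 = 8/160 = 0.05, a_34 = 40/160 = 0.25, a_44 = 32/160 = 0.20
I − A =
  [   0.70    -0.05    -0.40     0.00]
  [  -0.10     0.70    -0.25    -0.05]
  [  -0.30    -0.20     0.90    -0.25]
  [  -0.20    -0.35     0.00     0.80]
Compute the cofactors C_ij = (−1)^(i+j)·(3×3 minor ij) of I−A; the adjugate is their transpose:
adj(I−A) = Cᵀ =
  [ 0.426375   0.135000   0.227000   0.079375]
  [ 0.153500   0.388000   0.176000   0.079250]
  [ 0.224500   0.187750   0.375250   0.129000]
  [ 0.173750   0.203500   0.133750   0.305750]
det(I−A) = Σ_j (I−A)_1j·C_1j = (0.70)(0.426375) + (-0.05)(0.153500) + (-0.40)(0.224500) + (0.00)(0.173750) = 0.2009875
(I − A)⁻¹ = adj(I−A) / det(I−A) ≈
  [   2.1214     0.6717     1.1294     0.3949]
  [   0.7637     1.9305     0.8757     0.3943]
  [   1.1170     0.9341     1.8670     0.6418]
  [   0.8645     1.0125     0.6655     1.5212]
Δx = (I − A)⁻¹ Δd with Δd having +100 in the Tourism component and 0 elsewhere.
So Δx_1 = L_13 · (+100), where L_13 = adj(I−A)_13 / det(I−A) = 0.227000 / 0.2009875.
Δx_1 = 0.227000 × (+100) / 0.2009875 = 22.70 / 0.2009875 ≈ 112.94.

Δx_1 = 112.94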